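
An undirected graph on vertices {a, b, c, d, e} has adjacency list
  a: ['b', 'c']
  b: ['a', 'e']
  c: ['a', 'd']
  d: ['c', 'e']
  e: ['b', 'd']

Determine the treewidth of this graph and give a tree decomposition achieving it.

Treewidth 2.
One optimal decomposition is:
Bags: B1 = {a, c, d}  B2 = {a, b, d}  B3 = {b, d, e}
Tree: B1–B2, B2–B3

Each bag holds 3 vertices, so the decomposition has width 2, which upper-bounds the treewidth. For the lower bound, G contains the cycle d–c–a–b–e–d, so G is not a forest; only forests have treewidth ≤ 1, hence tw(G) ≥ 2. Hence tw(G) = 2 exactly.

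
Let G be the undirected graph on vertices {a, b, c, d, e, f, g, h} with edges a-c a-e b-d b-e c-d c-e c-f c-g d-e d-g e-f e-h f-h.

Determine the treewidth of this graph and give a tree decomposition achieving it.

Each bag holds 3 vertices, so the decomposition has width 2, which upper-bounds the treewidth. On the other hand G contains the 3-clique {c, d, g}. A clique must lie in a single bag of any decomposition, so no decomposition can have width below 2. The upper and lower bounds meet at 2, so that is the treewidth.

Treewidth 2.
One such decomposition:
Bags: B1 = {b, d, e}  B2 = {c, d, e}  B3 = {a, c, e}  B4 = {c, d, g}  B5 = {c, e, f}  B6 = {e, f, h}
Tree: B1–B2, B2–B3, B2–B4, B3–B5, B5–B6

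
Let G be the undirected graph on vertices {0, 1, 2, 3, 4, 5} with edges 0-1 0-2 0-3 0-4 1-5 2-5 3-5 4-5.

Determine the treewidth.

A width-2 tree decomposition is:
Bags: B1 = {0, 2, 5}  B2 = {0, 3, 5}  B3 = {0, 4, 5}  B4 = {0, 1, 5}
Tree: B1–B2, B2–B3, B3–B4
Each bag holds 3 vertices, so the decomposition has width 2, which upper-bounds the treewidth. The edges 5–2–0–3–5 form a cycle, so G is not a tree and its treewidth is at least 2. Combining the bounds, tw(G) = 2.

2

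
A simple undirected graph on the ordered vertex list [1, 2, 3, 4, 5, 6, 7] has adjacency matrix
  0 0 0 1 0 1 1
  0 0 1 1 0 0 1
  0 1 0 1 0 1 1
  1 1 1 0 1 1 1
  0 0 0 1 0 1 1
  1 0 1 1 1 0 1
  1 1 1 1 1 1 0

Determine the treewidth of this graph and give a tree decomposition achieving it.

Treewidth 3.
One such decomposition:
Bags: B1 = {4, 5, 6, 7}  B2 = {3, 4, 6, 7}  B3 = {1, 4, 6, 7}  B4 = {2, 3, 4, 7}
Tree: B1–B2, B1–B3, B2–B4

Each bag holds 4 vertices, so the decomposition has width 3, which upper-bounds the treewidth. For the lower bound, the 4 vertices {2, 3, 4, 7} are pairwise adjacent, and any tree decomposition puts a clique entirely inside one bag — forcing width ≥ 3. Therefore the treewidth is 3.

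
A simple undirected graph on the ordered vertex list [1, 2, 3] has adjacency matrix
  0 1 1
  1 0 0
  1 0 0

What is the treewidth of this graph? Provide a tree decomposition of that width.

Each bag holds 2 vertices, so the decomposition has width 1, which upper-bounds the treewidth. G has an edge, so its treewidth is at least 1. The upper and lower bounds meet at 1, so that is the treewidth.

Treewidth 1.
One optimal decomposition is:
Bags: B1 = {1, 3}  B2 = {1, 2}
Tree: B1–B2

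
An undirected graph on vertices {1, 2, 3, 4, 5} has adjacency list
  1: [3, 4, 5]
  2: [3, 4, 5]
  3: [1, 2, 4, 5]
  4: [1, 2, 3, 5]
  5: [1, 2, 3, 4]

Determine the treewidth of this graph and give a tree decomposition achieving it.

Treewidth 3.
Bags: B1 = {2, 3, 4, 5}  B2 = {1, 3, 4, 5}
Tree: B1–B2

The largest bag has 4 vertices, giving width 3; this decomposition certifies tw(G) ≤ 3. For the lower bound, the 4 vertices {1, 3, 4, 5} are pairwise adjacent, and any tree decomposition puts a clique entirely inside one bag — forcing width ≥ 3. Therefore the treewidth is 3.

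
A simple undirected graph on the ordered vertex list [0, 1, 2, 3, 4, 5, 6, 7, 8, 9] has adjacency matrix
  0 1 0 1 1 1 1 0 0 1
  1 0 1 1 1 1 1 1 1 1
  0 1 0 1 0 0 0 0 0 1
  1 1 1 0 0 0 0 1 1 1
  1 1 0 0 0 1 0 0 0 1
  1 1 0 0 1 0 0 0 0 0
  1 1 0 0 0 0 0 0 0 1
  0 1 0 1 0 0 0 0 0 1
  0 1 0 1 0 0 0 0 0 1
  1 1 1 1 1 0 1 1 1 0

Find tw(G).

3

A width-3 tree decomposition is:
Bags: B1 = {0, 1, 3, 9}  B2 = {1, 2, 3, 9}  B3 = {0, 1, 4, 9}  B4 = {0, 1, 6, 9}  B5 = {1, 3, 8, 9}  B6 = {0, 1, 4, 5}  B7 = {1, 3, 7, 9}
Tree: B1–B2, B1–B3, B1–B4, B1–B5, B3–B6, B5–B7
Each bag holds 4 vertices, so the decomposition has width 3, which upper-bounds the treewidth. For the lower bound, the 4 vertices {0, 1, 3, 9} are pairwise adjacent, and any tree decomposition puts a clique entirely inside one bag — forcing width ≥ 3. Hence tw(G) = 3 exactly.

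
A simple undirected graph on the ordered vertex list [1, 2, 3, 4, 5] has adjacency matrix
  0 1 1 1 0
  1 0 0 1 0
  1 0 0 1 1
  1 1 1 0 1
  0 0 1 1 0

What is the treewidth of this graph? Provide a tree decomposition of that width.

The largest bag has 3 vertices, giving width 2; this decomposition certifies tw(G) ≤ 2. For the lower bound, the 3 vertices {1, 2, 4} are pairwise adjacent, and any tree decomposition puts a clique entirely inside one bag — forcing width ≥ 2. Combining the bounds, tw(G) = 2.

Treewidth 2.
One such decomposition:
Bags: B1 = {1, 3, 4}  B2 = {1, 2, 4}  B3 = {3, 4, 5}
Tree: B1–B2, B1–B3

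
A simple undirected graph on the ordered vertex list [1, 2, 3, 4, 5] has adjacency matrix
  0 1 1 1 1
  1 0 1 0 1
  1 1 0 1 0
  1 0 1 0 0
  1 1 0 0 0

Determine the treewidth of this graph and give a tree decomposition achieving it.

Treewidth 2.
Bags: B1 = {1, 2, 3}  B2 = {1, 2, 5}  B3 = {1, 3, 4}
Tree: B1–B2, B1–B3

Each bag holds 3 vertices, so the decomposition has width 2, which upper-bounds the treewidth. For the lower bound, the 3 vertices {1, 2, 3} are pairwise adjacent, and any tree decomposition puts a clique entirely inside one bag — forcing width ≥ 2. The upper and lower bounds meet at 2, so that is the treewidth.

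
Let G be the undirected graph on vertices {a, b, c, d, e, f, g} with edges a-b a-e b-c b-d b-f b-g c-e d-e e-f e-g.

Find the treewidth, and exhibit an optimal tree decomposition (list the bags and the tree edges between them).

Treewidth 2.
One optimal decomposition is:
Bags: B1 = {b, d, e}  B2 = {a, b, e}  B3 = {b, c, e}  B4 = {b, e, g}  B5 = {b, e, f}
Tree: B1–B2, B2–B3, B3–B4, B4–B5

The largest bag has 3 vertices, giving width 2; this decomposition certifies tw(G) ≤ 2. For the lower bound, G contains the cycle e–d–b–a–e, so G is not a forest; only forests have treewidth ≤ 1, hence tw(G) ≥ 2. The upper and lower bounds meet at 2, so that is the treewidth.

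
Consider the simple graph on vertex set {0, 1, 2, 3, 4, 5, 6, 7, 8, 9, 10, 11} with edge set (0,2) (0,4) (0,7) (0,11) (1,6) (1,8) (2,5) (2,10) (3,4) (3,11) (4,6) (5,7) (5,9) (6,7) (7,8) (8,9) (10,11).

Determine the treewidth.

A width-3 tree decomposition is:
Bags: B1 = {1, 6, 8, 9}  B2 = {6, 7, 8, 9}  B3 = {5, 6, 7, 9}  B4 = {4, 5, 6, 7}  B5 = {0, 4, 5, 7}  B6 = {0, 2, 4, 5}  B7 = {0, 2, 3, 4}  B8 = {0, 2, 3, 11}  B9 = {2, 3, 10, 11}
Tree: B1–B2, B2–B3, B3–B4, B4–B5, B5–B6, B6–B7, B7–B8, B8–B9
The largest bag has 4 vertices, giving width 3; this decomposition certifies tw(G) ≤ 3. For the lower bound: the 4 vertex sets {1,8,9}, {6}, {7}, {0,2,4,5} are disjoint, each induces a connected subgraph, and every pair is joined by at least one edge of G. Contracting each set to a single vertex therefore yields K_{4} as a minor, and since treewidth is minor-monotone, tw(G) ≥ tw(K_{4}) = 3. The upper and lower bounds meet at 3, so that is the treewidth.

3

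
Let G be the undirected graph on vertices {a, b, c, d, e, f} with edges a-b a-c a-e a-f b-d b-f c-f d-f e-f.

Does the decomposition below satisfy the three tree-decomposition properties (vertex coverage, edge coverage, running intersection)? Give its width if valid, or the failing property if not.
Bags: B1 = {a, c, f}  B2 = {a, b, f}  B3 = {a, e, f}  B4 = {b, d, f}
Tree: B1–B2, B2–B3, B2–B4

Every vertex of G appears in some bag (union = {a, b, c, d, e, f}); every edge is covered by a bag; and for each vertex v the set of bags containing v is connected in the bag tree. The decomposition is therefore valid. The largest bag has 3 vertices, so the width is 2.

Yes; width 2.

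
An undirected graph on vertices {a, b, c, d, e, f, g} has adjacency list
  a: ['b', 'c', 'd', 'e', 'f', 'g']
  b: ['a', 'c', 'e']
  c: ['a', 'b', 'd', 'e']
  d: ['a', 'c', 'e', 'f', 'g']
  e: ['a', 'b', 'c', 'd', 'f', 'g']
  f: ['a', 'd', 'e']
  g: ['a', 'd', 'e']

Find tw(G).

3

A width-3 tree decomposition is:
Bags: B1 = {a, c, d, e}  B2 = {a, b, c, e}  B3 = {a, d, e, f}  B4 = {a, d, e, g}
Tree: B1–B2, B1–B3, B3–B4
The largest bag has 4 vertices, giving width 3; this decomposition certifies tw(G) ≤ 3. For the lower bound, the 4 vertices {a, d, e, g} are pairwise adjacent, and any tree decomposition puts a clique entirely inside one bag — forcing width ≥ 3. Combining the bounds, tw(G) = 3.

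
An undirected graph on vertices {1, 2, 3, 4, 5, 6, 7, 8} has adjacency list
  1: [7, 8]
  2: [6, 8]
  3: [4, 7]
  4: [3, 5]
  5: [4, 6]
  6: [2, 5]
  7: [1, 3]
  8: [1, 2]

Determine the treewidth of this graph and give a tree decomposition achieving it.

Treewidth 2.
One optimal decomposition is:
Bags: B1 = {2, 6, 8}  B2 = {1, 6, 8}  B3 = {1, 6, 7}  B4 = {3, 6, 7}  B5 = {3, 4, 6}  B6 = {4, 5, 6}
Tree: B1–B2, B2–B3, B3–B4, B4–B5, B5–B6

The largest bag has 3 vertices, giving width 2; this decomposition certifies tw(G) ≤ 2. Since 6–2–8–1–7–3–4–5–6 is a cycle in G, G is not acyclic. Forests are exactly the graphs of treewidth ≤ 1, so tw(G) ≥ 2. Combining the bounds, tw(G) = 2.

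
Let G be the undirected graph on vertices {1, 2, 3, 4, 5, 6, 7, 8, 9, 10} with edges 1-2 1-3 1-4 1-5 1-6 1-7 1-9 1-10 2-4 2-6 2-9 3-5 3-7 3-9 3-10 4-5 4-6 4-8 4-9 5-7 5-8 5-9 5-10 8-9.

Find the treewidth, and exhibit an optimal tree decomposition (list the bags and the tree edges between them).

Treewidth 3.
One optimal decomposition is:
Bags: B1 = {1, 4, 5, 9}  B2 = {1, 3, 5, 9}  B3 = {1, 3, 5, 10}  B4 = {4, 5, 8, 9}  B5 = {1, 2, 4, 9}  B6 = {1, 2, 4, 6}  B7 = {1, 3, 5, 7}
Tree: B1–B2, B2–B3, B1–B4, B1–B5, B5–B6, B3–B7

Each bag holds 4 vertices, so the decomposition has width 3, which upper-bounds the treewidth. Conversely, {4, 5, 8, 9} is a clique of size 4, and the vertices of any clique must share a bag in every tree decomposition; so some bag has ≥ 4 vertices and tw(G) ≥ 3. Hence tw(G) = 3 exactly.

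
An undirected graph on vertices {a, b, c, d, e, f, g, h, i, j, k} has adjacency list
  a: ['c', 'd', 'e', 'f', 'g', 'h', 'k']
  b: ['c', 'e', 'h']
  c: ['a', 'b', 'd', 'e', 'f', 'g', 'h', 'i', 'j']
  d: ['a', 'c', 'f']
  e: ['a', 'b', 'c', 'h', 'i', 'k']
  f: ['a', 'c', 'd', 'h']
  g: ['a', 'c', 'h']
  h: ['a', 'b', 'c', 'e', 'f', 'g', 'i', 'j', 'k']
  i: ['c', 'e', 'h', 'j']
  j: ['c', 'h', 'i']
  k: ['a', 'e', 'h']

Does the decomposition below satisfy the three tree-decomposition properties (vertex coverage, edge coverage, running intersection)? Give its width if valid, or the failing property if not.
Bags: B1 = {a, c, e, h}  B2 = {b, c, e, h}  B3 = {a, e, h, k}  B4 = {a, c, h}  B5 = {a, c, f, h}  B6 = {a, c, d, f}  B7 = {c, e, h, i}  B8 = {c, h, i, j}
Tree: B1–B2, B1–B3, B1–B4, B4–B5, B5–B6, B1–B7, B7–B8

A tree decomposition must satisfy three properties: every vertex lies in some bag; for every edge, both endpoints lie together in some bag; and for every vertex, the bags containing it form a connected subtree. Here vertex g appears in no bag, so the decomposition is invalid.

No — vertex g appears in no bag.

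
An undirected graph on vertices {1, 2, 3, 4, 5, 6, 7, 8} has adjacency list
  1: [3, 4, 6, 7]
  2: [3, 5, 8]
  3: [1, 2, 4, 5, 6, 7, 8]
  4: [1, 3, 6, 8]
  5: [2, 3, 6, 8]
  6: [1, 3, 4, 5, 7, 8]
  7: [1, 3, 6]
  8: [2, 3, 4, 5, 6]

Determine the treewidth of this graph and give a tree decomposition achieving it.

The largest bag has 4 vertices, giving width 3; this decomposition certifies tw(G) ≤ 3. Conversely, {2, 3, 5, 8} is a clique of size 4, and the vertices of any clique must share a bag in every tree decomposition; so some bag has ≥ 4 vertices and tw(G) ≥ 3. Combining the bounds, tw(G) = 3.

Treewidth 3.
Bags: B1 = {3, 5, 6, 8}  B2 = {2, 3, 5, 8}  B3 = {3, 4, 6, 8}  B4 = {1, 3, 4, 6}  B5 = {1, 3, 6, 7}
Tree: B1–B2, B1–B3, B3–B4, B4–B5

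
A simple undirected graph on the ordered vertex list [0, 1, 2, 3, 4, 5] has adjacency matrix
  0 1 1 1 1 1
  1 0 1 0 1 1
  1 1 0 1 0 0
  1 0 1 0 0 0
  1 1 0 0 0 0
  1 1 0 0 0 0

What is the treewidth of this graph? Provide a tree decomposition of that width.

Treewidth 2.
One optimal decomposition is:
Bags: B1 = {0, 1, 4}  B2 = {0, 1, 5}  B3 = {0, 1, 2}  B4 = {0, 2, 3}
Tree: B1–B2, B1–B3, B3–B4

The largest bag has 3 vertices, giving width 2; this decomposition certifies tw(G) ≤ 2. For the lower bound, the 3 vertices {0, 1, 2} are pairwise adjacent, and any tree decomposition puts a clique entirely inside one bag — forcing width ≥ 2. Hence tw(G) = 2 exactly.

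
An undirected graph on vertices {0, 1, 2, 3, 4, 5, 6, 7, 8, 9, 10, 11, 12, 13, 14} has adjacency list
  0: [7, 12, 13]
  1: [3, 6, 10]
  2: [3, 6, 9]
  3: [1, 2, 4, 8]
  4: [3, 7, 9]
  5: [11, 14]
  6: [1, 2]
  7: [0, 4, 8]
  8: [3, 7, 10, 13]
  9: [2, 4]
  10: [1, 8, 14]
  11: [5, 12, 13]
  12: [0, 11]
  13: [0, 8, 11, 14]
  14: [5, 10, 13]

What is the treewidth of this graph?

A width-3 tree decomposition is:
Bags: B1 = {5, 11, 12, 14}  B2 = {11, 12, 13, 14}  B3 = {0, 12, 13, 14}  B4 = {0, 10, 13, 14}  B5 = {0, 8, 10, 13}  B6 = {0, 7, 8, 10}  B7 = {1, 7, 8, 10}  B8 = {1, 3, 7, 8}  B9 = {1, 3, 4, 7}  B10 = {1, 3, 4, 6}  B11 = {2, 3, 4, 6}  B12 = {2, 4, 6, 9}
Tree: B1–B2, B2–B3, B3–B4, B4–B5, B5–B6, B6–B7, B7–B8, B8–B9, B9–B10, B10–B11, B11–B12
Each bag holds 4 vertices, so the decomposition has width 3, which upper-bounds the treewidth. For the lower bound: the 4 vertex sets {5,11,12}, {14}, {13}, {0,7,8,10} are disjoint, each induces a connected subgraph, and every pair is joined by at least one edge of G. Contracting each set to a single vertex therefore yields K_{4} as a minor, and since treewidth is minor-monotone, tw(G) ≥ tw(K_{4}) = 3. Combining the bounds, tw(G) = 3.

3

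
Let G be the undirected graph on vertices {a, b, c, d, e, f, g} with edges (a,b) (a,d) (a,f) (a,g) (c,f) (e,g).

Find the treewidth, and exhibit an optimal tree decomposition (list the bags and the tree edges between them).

Treewidth 1.
One optimal decomposition is:
Bags: B1 = {a, g}  B2 = {a, d}  B3 = {a, f}  B4 = {e, g}  B5 = {a, b}  B6 = {c, f}
Tree: B1–B2, B1–B3, B1–B4, B1–B5, B3–B6

Every bag has size at most 2, so the width is 2 − 1 = 1 and tw(G) ≤ 1. G has an edge, so its treewidth is at least 1. Hence tw(G) = 1 exactly.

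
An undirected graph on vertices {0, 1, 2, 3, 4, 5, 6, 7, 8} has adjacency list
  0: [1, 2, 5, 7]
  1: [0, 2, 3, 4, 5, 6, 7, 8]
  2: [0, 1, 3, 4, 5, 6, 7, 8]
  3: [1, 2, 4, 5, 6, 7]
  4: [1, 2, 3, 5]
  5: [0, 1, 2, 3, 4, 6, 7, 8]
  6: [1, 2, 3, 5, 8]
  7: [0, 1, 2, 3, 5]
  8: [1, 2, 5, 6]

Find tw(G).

A width-4 tree decomposition is:
Bags: B1 = {1, 2, 3, 5, 6}  B2 = {1, 2, 5, 6, 8}  B3 = {1, 2, 3, 5, 7}  B4 = {0, 1, 2, 5, 7}  B5 = {1, 2, 3, 4, 5}
Tree: B1–B2, B1–B3, B3–B4, B3–B5
The largest bag has 5 vertices, giving width 4; this decomposition certifies tw(G) ≤ 4. Conversely, {0, 1, 2, 5, 7} is a clique of size 5, and the vertices of any clique must share a bag in every tree decomposition; so some bag has ≥ 5 vertices and tw(G) ≥ 4. Therefore the treewidth is 4.

4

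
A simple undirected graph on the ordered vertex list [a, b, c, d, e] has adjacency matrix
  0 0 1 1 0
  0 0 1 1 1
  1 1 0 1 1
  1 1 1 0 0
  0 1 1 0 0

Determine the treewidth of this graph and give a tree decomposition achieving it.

Each bag holds 3 vertices, so the decomposition has width 2, which upper-bounds the treewidth. Conversely, {a, c, d} is a clique of size 3, and the vertices of any clique must share a bag in every tree decomposition; so some bag has ≥ 3 vertices and tw(G) ≥ 2. Hence tw(G) = 2 exactly.

Treewidth 2.
One such decomposition:
Bags: B1 = {b, c, d}  B2 = {a, c, d}  B3 = {b, c, e}
Tree: B1–B2, B1–B3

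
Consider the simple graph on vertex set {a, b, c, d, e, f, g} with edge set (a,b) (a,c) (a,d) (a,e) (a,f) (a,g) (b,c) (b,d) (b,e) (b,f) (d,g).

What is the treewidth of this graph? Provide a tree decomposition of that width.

Every bag has size at most 3, so the width is 3 − 1 = 2 and tw(G) ≤ 2. On the other hand G contains the 3-clique {a, d, g}. A clique must lie in a single bag of any decomposition, so no decomposition can have width below 2. The upper and lower bounds meet at 2, so that is the treewidth.

Treewidth 2.
One optimal decomposition is:
Bags: B1 = {a, d, g}  B2 = {a, b, d}  B3 = {a, b, e}  B4 = {a, b, c}  B5 = {a, b, f}
Tree: B1–B2, B2–B3, B2–B4, B4–B5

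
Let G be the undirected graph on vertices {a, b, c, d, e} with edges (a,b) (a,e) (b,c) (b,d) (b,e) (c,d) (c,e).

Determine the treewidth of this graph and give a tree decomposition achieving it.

Treewidth 2.
Bags: B1 = {a, b, e}  B2 = {b, c, e}  B3 = {b, c, d}
Tree: B1–B2, B2–B3

Every bag has size at most 3, so the width is 3 − 1 = 2 and tw(G) ≤ 2. On the other hand G contains the 3-clique {b, c, d}. A clique must lie in a single bag of any decomposition, so no decomposition can have width below 2. Combining the bounds, tw(G) = 2.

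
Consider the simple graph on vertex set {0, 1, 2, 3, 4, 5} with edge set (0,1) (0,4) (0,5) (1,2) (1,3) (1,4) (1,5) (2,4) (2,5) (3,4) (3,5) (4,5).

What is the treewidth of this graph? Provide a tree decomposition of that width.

The largest bag has 4 vertices, giving width 3; this decomposition certifies tw(G) ≤ 3. On the other hand G contains the 4-clique {0, 1, 4, 5}. A clique must lie in a single bag of any decomposition, so no decomposition can have width below 3. Therefore the treewidth is 3.

Treewidth 3.
One optimal decomposition is:
Bags: B1 = {1, 3, 4, 5}  B2 = {1, 2, 4, 5}  B3 = {0, 1, 4, 5}
Tree: B1–B2, B1–B3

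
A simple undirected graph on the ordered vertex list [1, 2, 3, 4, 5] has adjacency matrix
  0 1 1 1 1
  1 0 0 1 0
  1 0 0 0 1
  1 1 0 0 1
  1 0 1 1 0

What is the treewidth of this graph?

2

A width-2 tree decomposition is:
Bags: B1 = {1, 4, 5}  B2 = {1, 2, 4}  B3 = {1, 3, 5}
Tree: B1–B2, B1–B3
The largest bag has 3 vertices, giving width 2; this decomposition certifies tw(G) ≤ 2. On the other hand G contains the 3-clique {1, 3, 5}. A clique must lie in a single bag of any decomposition, so no decomposition can have width below 2. The upper and lower bounds meet at 2, so that is the treewidth.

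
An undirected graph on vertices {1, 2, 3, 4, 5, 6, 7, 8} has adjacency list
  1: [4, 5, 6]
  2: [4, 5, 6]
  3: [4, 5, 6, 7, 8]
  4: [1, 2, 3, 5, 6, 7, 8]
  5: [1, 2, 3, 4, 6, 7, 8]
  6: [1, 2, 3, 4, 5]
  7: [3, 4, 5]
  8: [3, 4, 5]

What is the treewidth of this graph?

A width-3 tree decomposition is:
Bags: B1 = {3, 4, 5, 8}  B2 = {3, 4, 5, 6}  B3 = {2, 4, 5, 6}  B4 = {1, 4, 5, 6}  B5 = {3, 4, 5, 7}
Tree: B1–B2, B2–B3, B3–B4, B2–B5
Every bag has size at most 4, so the width is 4 − 1 = 3 and tw(G) ≤ 3. For the lower bound, the 4 vertices {1, 4, 5, 6} are pairwise adjacent, and any tree decomposition puts a clique entirely inside one bag — forcing width ≥ 3. Hence tw(G) = 3 exactly.

3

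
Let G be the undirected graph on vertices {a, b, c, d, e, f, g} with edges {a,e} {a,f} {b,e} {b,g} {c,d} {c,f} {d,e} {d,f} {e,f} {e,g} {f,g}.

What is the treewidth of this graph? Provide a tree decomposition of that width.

Treewidth 2.
One such decomposition:
Bags: B1 = {c, d, f}  B2 = {d, e, f}  B3 = {e, f, g}  B4 = {a, e, f}  B5 = {b, e, g}
Tree: B1–B2, B2–B3, B2–B4, B3–B5

Every bag has size at most 3, so the width is 3 − 1 = 2 and tw(G) ≤ 2. On the other hand G contains the 3-clique {d, e, f}. A clique must lie in a single bag of any decomposition, so no decomposition can have width below 2. Therefore the treewidth is 2.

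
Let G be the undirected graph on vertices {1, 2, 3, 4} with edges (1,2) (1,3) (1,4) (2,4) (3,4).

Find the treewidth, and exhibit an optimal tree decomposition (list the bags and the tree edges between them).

Every bag has size at most 3, so the width is 3 − 1 = 2 and tw(G) ≤ 2. Conversely, {1, 2, 4} is a clique of size 3, and the vertices of any clique must share a bag in every tree decomposition; so some bag has ≥ 3 vertices and tw(G) ≥ 2. Therefore the treewidth is 2.

Treewidth 2.
Bags: B1 = {1, 2, 4}  B2 = {1, 3, 4}
Tree: B1–B2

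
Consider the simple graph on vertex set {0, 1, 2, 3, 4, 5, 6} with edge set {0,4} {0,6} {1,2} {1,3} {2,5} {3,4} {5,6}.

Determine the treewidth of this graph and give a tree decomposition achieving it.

Treewidth 2.
One optimal decomposition is:
Bags: B1 = {0, 5, 6}  B2 = {0, 2, 5}  B3 = {0, 1, 2}  B4 = {0, 1, 3}  B5 = {0, 3, 4}
Tree: B1–B2, B2–B3, B3–B4, B4–B5

Each bag holds 3 vertices, so the decomposition has width 2, which upper-bounds the treewidth. Since 0–6–5–2–1–3–4–0 is a cycle in G, G is not acyclic. Forests are exactly the graphs of treewidth ≤ 1, so tw(G) ≥ 2. Therefore the treewidth is 2.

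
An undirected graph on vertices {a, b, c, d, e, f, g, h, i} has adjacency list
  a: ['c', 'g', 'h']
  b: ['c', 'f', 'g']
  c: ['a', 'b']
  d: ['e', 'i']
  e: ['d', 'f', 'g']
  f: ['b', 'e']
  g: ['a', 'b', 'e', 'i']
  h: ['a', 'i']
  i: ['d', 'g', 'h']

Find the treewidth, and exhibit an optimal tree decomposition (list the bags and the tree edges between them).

Treewidth 3.
One optimal decomposition is:
Bags: B1 = {a, b, c, h}  B2 = {a, b, g, h}  B3 = {b, g, h, i}  B4 = {b, f, g, i}  B5 = {e, f, g, i}  B6 = {d, e, f, i}
Tree: B1–B2, B2–B3, B3–B4, B4–B5, B5–B6

Every bag has size at most 4, so the width is 4 − 1 = 3 and tw(G) ≤ 3. For the lower bound: the 4 vertex sets {a,c,h}, {b}, {g}, {d,e,f,i} are disjoint, each induces a connected subgraph, and every pair is joined by at least one edge of G. Contracting each set to a single vertex therefore yields K_{4} as a minor, and since treewidth is minor-monotone, tw(G) ≥ tw(K_{4}) = 3. The upper and lower bounds meet at 3, so that is the treewidth.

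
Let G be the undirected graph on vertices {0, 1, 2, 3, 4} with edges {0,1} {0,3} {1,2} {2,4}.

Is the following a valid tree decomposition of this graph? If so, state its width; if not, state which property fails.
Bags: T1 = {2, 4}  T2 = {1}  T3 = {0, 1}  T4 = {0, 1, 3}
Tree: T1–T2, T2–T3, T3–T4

A tree decomposition must satisfy three properties: every vertex lies in some bag; for every edge, both endpoints lie together in some bag; and for every vertex, the bags containing it form a connected subtree. Here edge (2,1) lies in no bag, so the decomposition is invalid.

No — edge (2,1) lies in no bag.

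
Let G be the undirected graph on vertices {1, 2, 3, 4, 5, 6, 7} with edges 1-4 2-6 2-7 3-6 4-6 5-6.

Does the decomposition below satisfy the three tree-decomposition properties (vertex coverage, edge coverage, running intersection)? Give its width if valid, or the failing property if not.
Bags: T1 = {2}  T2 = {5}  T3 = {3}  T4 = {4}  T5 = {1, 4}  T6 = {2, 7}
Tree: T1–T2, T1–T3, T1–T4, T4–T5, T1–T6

A tree decomposition must satisfy three properties: every vertex lies in some bag; for every edge, both endpoints lie together in some bag; and for every vertex, the bags containing it form a connected subtree. Here vertex 6 appears in no bag, so the decomposition is invalid.

No — vertex 6 appears in no bag.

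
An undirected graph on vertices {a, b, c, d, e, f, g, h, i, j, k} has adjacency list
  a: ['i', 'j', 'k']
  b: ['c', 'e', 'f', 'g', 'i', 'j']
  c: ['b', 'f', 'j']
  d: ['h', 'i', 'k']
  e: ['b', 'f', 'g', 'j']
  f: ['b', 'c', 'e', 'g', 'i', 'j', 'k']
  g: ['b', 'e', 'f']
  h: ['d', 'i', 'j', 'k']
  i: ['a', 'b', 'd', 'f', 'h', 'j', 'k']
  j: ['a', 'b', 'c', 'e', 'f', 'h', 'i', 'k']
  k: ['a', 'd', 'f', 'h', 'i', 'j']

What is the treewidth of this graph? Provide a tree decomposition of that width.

The largest bag has 4 vertices, giving width 3; this decomposition certifies tw(G) ≤ 3. On the other hand G contains the 4-clique {d, h, i, k}. A clique must lie in a single bag of any decomposition, so no decomposition can have width below 3. Hence tw(G) = 3 exactly.

Treewidth 3.
One such decomposition:
Bags: B1 = {b, f, i, j}  B2 = {b, e, f, j}  B3 = {f, i, j, k}  B4 = {a, i, j, k}  B5 = {h, i, j, k}  B6 = {b, c, f, j}  B7 = {b, e, f, g}  B8 = {d, h, i, k}
Tree: B1–B2, B1–B3, B3–B4, B4–B5, B2–B6, B2–B7, B5–B8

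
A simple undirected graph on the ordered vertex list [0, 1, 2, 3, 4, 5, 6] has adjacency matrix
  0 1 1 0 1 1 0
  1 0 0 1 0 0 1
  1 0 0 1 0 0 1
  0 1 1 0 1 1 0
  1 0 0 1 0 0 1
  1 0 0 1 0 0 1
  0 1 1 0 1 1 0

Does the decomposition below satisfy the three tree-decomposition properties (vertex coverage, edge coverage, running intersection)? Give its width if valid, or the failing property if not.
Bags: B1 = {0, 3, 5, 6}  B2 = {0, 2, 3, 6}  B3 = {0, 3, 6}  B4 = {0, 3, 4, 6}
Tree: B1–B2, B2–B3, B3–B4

No — vertex 1 appears in no bag.

A tree decomposition must satisfy three properties: every vertex lies in some bag; for every edge, both endpoints lie together in some bag; and for every vertex, the bags containing it form a connected subtree. Here vertex 1 appears in no bag, so the decomposition is invalid.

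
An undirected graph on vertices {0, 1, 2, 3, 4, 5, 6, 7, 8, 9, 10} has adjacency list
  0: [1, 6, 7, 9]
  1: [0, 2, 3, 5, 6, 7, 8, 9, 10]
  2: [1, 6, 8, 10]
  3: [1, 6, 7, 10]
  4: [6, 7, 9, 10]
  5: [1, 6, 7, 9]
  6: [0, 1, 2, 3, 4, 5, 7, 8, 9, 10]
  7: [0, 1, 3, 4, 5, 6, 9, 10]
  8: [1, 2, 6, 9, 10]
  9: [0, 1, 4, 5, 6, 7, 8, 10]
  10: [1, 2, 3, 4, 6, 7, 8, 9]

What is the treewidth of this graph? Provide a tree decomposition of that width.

The largest bag has 5 vertices, giving width 4; this decomposition certifies tw(G) ≤ 4. For the lower bound, the 5 vertices {1, 6, 8, 9, 10} are pairwise adjacent, and any tree decomposition puts a clique entirely inside one bag — forcing width ≥ 4. Hence tw(G) = 4 exactly.

Treewidth 4.
One such decomposition:
Bags: B1 = {0, 1, 6, 7, 9}  B2 = {1, 6, 7, 9, 10}  B3 = {1, 3, 6, 7, 10}  B4 = {4, 6, 7, 9, 10}  B5 = {1, 5, 6, 7, 9}  B6 = {1, 6, 8, 9, 10}  B7 = {1, 2, 6, 8, 10}
Tree: B1–B2, B2–B3, B2–B4, B1–B5, B2–B6, B6–B7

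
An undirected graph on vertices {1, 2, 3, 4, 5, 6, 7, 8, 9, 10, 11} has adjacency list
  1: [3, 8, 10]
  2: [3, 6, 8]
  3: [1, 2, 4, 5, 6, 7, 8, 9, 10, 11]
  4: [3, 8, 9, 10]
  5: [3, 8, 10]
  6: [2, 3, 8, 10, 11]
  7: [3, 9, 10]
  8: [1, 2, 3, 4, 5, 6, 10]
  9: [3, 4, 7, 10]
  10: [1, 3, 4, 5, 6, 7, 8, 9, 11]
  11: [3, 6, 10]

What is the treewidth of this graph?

A width-3 tree decomposition is:
Bags: B1 = {3, 5, 8, 10}  B2 = {3, 6, 8, 10}  B3 = {3, 4, 8, 10}  B4 = {2, 3, 6, 8}  B5 = {3, 4, 9, 10}  B6 = {3, 6, 10, 11}  B7 = {1, 3, 8, 10}  B8 = {3, 7, 9, 10}
Tree: B1–B2, B2–B3, B2–B4, B3–B5, B2–B6, B3–B7, B5–B8
Every bag has size at most 4, so the width is 4 − 1 = 3 and tw(G) ≤ 3. For the lower bound, the 4 vertices {2, 3, 6, 8} are pairwise adjacent, and any tree decomposition puts a clique entirely inside one bag — forcing width ≥ 3. Therefore the treewidth is 3.

3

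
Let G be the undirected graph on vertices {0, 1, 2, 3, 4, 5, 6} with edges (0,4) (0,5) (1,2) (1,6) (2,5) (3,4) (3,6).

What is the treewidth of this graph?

2

A width-2 tree decomposition is:
Bags: B1 = {1, 2, 5}  B2 = {0, 1, 5}  B3 = {0, 1, 4}  B4 = {1, 3, 4}  B5 = {1, 3, 6}
Tree: B1–B2, B2–B3, B3–B4, B4–B5
The largest bag has 3 vertices, giving width 2; this decomposition certifies tw(G) ≤ 2. For the lower bound, G contains the cycle 1–2–5–0–4–3–6–1, so G is not a forest; only forests have treewidth ≤ 1, hence tw(G) ≥ 2. The upper and lower bounds meet at 2, so that is the treewidth.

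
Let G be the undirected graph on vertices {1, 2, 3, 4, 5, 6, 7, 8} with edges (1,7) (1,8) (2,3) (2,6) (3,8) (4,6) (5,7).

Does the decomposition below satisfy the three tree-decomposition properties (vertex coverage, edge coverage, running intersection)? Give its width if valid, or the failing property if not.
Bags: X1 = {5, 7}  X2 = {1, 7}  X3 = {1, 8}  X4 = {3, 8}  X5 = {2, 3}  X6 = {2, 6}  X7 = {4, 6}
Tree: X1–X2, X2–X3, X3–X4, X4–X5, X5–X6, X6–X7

Every vertex of G appears in some bag (union = {1, 2, 3, 4, 5, 6, 7, 8}); every edge is covered by a bag; and for each vertex v the set of bags containing v is connected in the bag tree. The decomposition is therefore valid. The largest bag has 2 vertices, so the width is 1.

Yes; width 1.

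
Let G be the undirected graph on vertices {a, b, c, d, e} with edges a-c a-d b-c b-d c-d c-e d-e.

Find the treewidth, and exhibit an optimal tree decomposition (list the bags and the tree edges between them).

Treewidth 2.
Bags: B1 = {b, c, d}  B2 = {c, d, e}  B3 = {a, c, d}
Tree: B1–B2, B1–B3

Each bag holds 3 vertices, so the decomposition has width 2, which upper-bounds the treewidth. Conversely, {c, d, e} is a clique of size 3, and the vertices of any clique must share a bag in every tree decomposition; so some bag has ≥ 3 vertices and tw(G) ≥ 2. Combining the bounds, tw(G) = 2.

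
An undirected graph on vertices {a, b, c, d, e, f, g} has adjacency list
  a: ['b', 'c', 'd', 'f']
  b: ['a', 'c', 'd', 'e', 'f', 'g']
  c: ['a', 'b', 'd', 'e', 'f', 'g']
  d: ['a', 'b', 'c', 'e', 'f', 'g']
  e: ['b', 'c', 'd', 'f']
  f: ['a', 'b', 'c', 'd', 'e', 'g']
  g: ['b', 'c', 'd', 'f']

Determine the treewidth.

4

A width-4 tree decomposition is:
Bags: B1 = {b, c, d, f, g}  B2 = {b, c, d, e, f}  B3 = {a, b, c, d, f}
Tree: B1–B2, B2–B3
Each bag holds 5 vertices, so the decomposition has width 4, which upper-bounds the treewidth. Conversely, {b, c, d, f, g} is a clique of size 5, and the vertices of any clique must share a bag in every tree decomposition; so some bag has ≥ 5 vertices and tw(G) ≥ 4. Combining the bounds, tw(G) = 4.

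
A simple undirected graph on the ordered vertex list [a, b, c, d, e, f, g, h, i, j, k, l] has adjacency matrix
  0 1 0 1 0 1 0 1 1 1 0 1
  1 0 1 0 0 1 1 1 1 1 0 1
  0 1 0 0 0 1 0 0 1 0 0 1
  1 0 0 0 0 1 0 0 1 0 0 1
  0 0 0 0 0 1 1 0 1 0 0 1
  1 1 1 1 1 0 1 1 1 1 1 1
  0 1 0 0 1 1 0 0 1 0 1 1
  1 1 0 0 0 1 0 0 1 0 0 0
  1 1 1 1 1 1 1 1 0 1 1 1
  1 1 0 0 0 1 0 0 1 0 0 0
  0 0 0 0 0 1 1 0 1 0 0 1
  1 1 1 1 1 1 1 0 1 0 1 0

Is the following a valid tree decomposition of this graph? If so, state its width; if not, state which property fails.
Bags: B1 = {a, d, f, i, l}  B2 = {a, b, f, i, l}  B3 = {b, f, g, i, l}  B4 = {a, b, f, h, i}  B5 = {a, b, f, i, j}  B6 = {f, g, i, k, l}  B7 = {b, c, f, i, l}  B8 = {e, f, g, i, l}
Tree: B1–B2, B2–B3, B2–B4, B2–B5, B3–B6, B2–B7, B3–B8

Vertex coverage: the bags together contain {a, b, c, d, e, f, g, h, i, j, k, l}, the full vertex set. Edge coverage: each edge of G has both endpoints in at least one bag. Running intersection: for every vertex, the bags containing it form a connected subtree. All three properties hold, so this is a valid tree decomposition of width max|bag| − 1 = 4, and hence tw(G) ≤ 4.

Yes; width 4.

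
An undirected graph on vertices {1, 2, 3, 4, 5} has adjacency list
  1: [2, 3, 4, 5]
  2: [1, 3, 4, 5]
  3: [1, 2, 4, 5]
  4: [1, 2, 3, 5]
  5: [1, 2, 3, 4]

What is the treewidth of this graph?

4

A width-4 tree decomposition is:
Bags: B1 = {1, 2, 3, 4, 5}
Tree: (single bag)
With just one bag of size 5, the width is 5 − 1 = 4, so tw(G) ≤ 4. On the other hand G contains the 5-clique {1, 2, 3, 4, 5}. A clique must lie in a single bag of any decomposition, so no decomposition can have width below 4. Therefore the treewidth is 4.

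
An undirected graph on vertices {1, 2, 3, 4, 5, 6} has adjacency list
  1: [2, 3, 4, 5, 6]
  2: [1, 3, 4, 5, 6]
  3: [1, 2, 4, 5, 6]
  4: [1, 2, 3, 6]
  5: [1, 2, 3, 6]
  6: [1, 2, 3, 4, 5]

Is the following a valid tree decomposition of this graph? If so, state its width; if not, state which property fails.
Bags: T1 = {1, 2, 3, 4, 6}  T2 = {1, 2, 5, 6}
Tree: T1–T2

No — edge (3,5) lies in no bag.

A tree decomposition must satisfy three properties: every vertex lies in some bag; for every edge, both endpoints lie together in some bag; and for every vertex, the bags containing it form a connected subtree. Here edge (3,5) lies in no bag, so the decomposition is invalid.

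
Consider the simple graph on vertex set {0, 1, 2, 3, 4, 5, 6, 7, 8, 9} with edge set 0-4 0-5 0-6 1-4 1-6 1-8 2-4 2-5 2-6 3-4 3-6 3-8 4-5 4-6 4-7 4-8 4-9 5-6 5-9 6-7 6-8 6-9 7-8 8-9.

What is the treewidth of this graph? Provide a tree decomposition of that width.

Treewidth 3.
One such decomposition:
Bags: B1 = {0, 4, 5, 6}  B2 = {4, 5, 6, 9}  B3 = {2, 4, 5, 6}  B4 = {4, 6, 8, 9}  B5 = {3, 4, 6, 8}  B6 = {4, 6, 7, 8}  B7 = {1, 4, 6, 8}
Tree: B1–B2, B1–B3, B2–B4, B4–B5, B4–B6, B6–B7

Each bag holds 4 vertices, so the decomposition has width 3, which upper-bounds the treewidth. Conversely, {0, 4, 5, 6} is a clique of size 4, and the vertices of any clique must share a bag in every tree decomposition; so some bag has ≥ 4 vertices and tw(G) ≥ 3. The upper and lower bounds meet at 3, so that is the treewidth.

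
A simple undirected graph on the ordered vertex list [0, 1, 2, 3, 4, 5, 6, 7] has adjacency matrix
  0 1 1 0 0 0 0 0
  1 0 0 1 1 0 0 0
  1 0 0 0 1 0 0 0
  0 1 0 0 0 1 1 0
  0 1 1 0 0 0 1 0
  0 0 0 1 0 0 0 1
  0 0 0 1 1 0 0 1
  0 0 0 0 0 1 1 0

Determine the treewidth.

A width-2 tree decomposition is:
Bags: B1 = {0, 2, 4}  B2 = {0, 1, 4}  B3 = {1, 4, 6}  B4 = {1, 3, 6}  B5 = {3, 6, 7}  B6 = {3, 5, 7}
Tree: B1–B2, B2–B3, B3–B4, B4–B5, B5–B6
Every bag has size at most 3, so the width is 3 − 1 = 2 and tw(G) ≤ 2. Since 2–0–1–4–2 is a cycle in G, G is not acyclic. Forests are exactly the graphs of treewidth ≤ 1, so tw(G) ≥ 2. Hence tw(G) = 2 exactly.

2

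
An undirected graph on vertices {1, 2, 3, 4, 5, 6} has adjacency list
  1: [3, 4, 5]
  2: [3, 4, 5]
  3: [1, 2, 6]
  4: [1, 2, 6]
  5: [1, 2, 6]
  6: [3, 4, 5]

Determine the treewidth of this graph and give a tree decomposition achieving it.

Treewidth 3.
One such decomposition:
Bags: B1 = {3, 4, 5, 6}  B2 = {2, 3, 4, 5}  B3 = {1, 3, 4, 5}
Tree: B1–B2, B2–B3

Every bag has size at most 4, so the width is 4 − 1 = 3 and tw(G) ≤ 3. For the lower bound: the 4 vertex sets {3,6}, {2,4}, {5}, {1} are disjoint, each induces a connected subgraph, and every pair is joined by at least one edge of G. Contracting each set to a single vertex therefore yields K_{4} as a minor, and since treewidth is minor-monotone, tw(G) ≥ tw(K_{4}) = 3. The upper and lower bounds meet at 3, so that is the treewidth.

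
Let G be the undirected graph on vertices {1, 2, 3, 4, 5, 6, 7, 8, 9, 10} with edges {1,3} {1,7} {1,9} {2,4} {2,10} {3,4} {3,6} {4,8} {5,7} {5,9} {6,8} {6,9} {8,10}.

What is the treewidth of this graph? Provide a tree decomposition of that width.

Treewidth 2.
One such decomposition:
Bags: B1 = {1, 5, 7}  B2 = {1, 5, 9}  B3 = {1, 3, 9}  B4 = {3, 6, 9}  B5 = {3, 4, 6}  B6 = {4, 6, 8}  B7 = {2, 4, 8}  B8 = {2, 8, 10}
Tree: B1–B2, B2–B3, B3–B4, B4–B5, B5–B6, B6–B7, B7–B8

The largest bag has 3 vertices, giving width 2; this decomposition certifies tw(G) ≤ 2. For the lower bound, G contains the cycle 7–5–9–1–7, so G is not a forest; only forests have treewidth ≤ 1, hence tw(G) ≥ 2. Therefore the treewidth is 2.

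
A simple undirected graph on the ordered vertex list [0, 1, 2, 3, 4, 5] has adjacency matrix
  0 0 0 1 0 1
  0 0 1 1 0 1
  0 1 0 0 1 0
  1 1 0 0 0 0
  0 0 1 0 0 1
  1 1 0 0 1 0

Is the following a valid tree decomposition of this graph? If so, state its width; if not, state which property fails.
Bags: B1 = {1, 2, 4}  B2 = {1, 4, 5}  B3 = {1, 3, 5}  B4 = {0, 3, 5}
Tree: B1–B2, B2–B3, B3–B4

Yes; width 2.

Vertex coverage: the bags together contain {0, 1, 2, 3, 4, 5}, the full vertex set. Edge coverage: each edge of G has both endpoints in at least one bag. Running intersection: for every vertex, the bags containing it form a connected subtree. All three properties hold, so this is a valid tree decomposition of width max|bag| − 1 = 2, and hence tw(G) ≤ 2.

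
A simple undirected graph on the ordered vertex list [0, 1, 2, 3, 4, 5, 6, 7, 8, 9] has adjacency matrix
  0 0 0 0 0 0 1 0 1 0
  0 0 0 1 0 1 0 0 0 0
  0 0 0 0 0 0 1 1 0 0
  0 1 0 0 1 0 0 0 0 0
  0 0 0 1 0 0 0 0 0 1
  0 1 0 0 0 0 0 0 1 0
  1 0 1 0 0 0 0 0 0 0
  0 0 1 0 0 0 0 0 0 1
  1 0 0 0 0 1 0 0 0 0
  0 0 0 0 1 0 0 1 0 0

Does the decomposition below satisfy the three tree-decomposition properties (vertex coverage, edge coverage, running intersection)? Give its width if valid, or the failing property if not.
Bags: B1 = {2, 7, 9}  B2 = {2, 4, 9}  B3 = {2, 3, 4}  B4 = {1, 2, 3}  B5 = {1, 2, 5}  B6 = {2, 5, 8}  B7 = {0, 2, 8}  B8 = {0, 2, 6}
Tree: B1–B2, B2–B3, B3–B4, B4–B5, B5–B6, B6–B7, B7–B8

Every vertex of G appears in some bag (union = {0, 1, 2, 3, 4, 5, 6, 7, 8, 9}); every edge is covered by a bag; and for each vertex v the set of bags containing v is connected in the bag tree. The decomposition is therefore valid. The largest bag has 3 vertices, so the width is 2.

Yes; width 2.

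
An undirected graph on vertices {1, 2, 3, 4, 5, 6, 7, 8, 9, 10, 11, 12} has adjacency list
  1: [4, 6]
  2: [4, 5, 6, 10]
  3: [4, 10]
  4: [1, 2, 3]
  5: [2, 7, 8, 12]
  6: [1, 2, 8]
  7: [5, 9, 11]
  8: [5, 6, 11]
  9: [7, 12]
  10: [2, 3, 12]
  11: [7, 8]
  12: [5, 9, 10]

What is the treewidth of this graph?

A width-3 tree decomposition is:
Bags: B1 = {7, 9, 11, 12}  B2 = {5, 7, 11, 12}  B3 = {5, 8, 11, 12}  B4 = {5, 8, 10, 12}  B5 = {2, 5, 8, 10}  B6 = {2, 6, 8, 10}  B7 = {2, 3, 6, 10}  B8 = {2, 3, 4, 6}  B9 = {1, 3, 4, 6}
Tree: B1–B2, B2–B3, B3–B4, B4–B5, B5–B6, B6–B7, B7–B8, B8–B9
The largest bag has 4 vertices, giving width 3; this decomposition certifies tw(G) ≤ 3. For the lower bound: the 4 vertex sets {7,9,11}, {12}, {5}, {2,6,8,10} are disjoint, each induces a connected subgraph, and every pair is joined by at least one edge of G. Contracting each set to a single vertex therefore yields K_{4} as a minor, and since treewidth is minor-monotone, tw(G) ≥ tw(K_{4}) = 3. Combining the bounds, tw(G) = 3.

3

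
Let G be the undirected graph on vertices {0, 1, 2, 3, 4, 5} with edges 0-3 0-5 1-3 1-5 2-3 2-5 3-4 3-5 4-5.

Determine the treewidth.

A width-2 tree decomposition is:
Bags: B1 = {0, 3, 5}  B2 = {1, 3, 5}  B3 = {2, 3, 5}  B4 = {3, 4, 5}
Tree: B1–B2, B2–B3, B3–B4
Each bag holds 3 vertices, so the decomposition has width 2, which upper-bounds the treewidth. On the other hand G contains the 3-clique {0, 3, 5}. A clique must lie in a single bag of any decomposition, so no decomposition can have width below 2. The upper and lower bounds meet at 2, so that is the treewidth.

2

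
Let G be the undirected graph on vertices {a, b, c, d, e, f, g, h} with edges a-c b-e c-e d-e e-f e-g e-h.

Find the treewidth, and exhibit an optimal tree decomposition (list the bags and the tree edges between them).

Every bag has size at most 2, so the width is 2 − 1 = 1 and tw(G) ≤ 1. Since G has at least one edge (e.g. g–e), it is not an edgeless graph, so tw(G) ≥ 1. Combining the bounds, tw(G) = 1.

Treewidth 1.
One optimal decomposition is:
Bags: B1 = {e, g}  B2 = {c, e}  B3 = {e, f}  B4 = {d, e}  B5 = {a, c}  B6 = {b, e}  B7 = {e, h}
Tree: B1–B2, B1–B3, B3–B4, B2–B5, B1–B6, B1–B7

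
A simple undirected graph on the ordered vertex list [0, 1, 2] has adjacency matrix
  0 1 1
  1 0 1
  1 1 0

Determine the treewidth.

2

A width-2 tree decomposition is:
Bags: B1 = {0, 1, 2}
Tree: (single bag)
With just one bag of size 3, the width is 3 − 1 = 2, so tw(G) ≤ 2. On the other hand G contains the 3-clique {0, 1, 2}. A clique must lie in a single bag of any decomposition, so no decomposition can have width below 2. Hence tw(G) = 2 exactly.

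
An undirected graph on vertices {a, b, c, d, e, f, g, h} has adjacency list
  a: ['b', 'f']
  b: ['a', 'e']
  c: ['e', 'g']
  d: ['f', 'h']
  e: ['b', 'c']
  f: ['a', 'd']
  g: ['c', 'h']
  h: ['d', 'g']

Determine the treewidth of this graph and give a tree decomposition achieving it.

Treewidth 2.
One optimal decomposition is:
Bags: B1 = {d, f, h}  B2 = {f, g, h}  B3 = {c, f, g}  B4 = {c, e, f}  B5 = {b, e, f}  B6 = {a, b, f}
Tree: B1–B2, B2–B3, B3–B4, B4–B5, B5–B6

The largest bag has 3 vertices, giving width 2; this decomposition certifies tw(G) ≤ 2. The edges f–d–h–g–c–e–b–a–f form a cycle, so G is not a tree and its treewidth is at least 2. Combining the bounds, tw(G) = 2.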